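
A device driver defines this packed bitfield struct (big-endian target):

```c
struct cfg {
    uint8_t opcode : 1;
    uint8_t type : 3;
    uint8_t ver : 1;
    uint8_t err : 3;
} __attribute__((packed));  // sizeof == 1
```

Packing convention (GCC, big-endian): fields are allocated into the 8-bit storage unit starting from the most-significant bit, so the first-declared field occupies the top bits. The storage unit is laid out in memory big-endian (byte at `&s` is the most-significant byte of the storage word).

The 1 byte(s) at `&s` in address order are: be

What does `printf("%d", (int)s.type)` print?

[0]=0xbe (big-endian) → word 0xbe
opcode [7+:1] = (word>>7) & 0x1 = 1
type [4+:3] = (word>>4) & 0x7 = 3  ←
ver [3+:1] = (word>>3) & 0x1 = 1
err [0+:3] = (word>>0) & 0x7 = 6

3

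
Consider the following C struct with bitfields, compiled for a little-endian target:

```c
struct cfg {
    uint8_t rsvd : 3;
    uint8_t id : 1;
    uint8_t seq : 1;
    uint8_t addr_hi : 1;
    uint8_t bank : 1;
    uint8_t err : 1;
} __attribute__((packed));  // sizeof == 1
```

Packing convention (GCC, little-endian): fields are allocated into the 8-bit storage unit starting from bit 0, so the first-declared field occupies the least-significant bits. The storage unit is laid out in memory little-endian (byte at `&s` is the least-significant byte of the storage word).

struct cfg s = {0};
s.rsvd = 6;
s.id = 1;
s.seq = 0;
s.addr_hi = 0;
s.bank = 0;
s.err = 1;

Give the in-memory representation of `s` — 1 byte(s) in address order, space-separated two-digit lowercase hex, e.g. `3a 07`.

[0+:3] rsvd=6 & 0x7 = 0x6; word=0x06
[3+:1] id=1 & 0x1 = 0x1; word=0x0e
[4+:1] seq=0 & 0x1 = 0x0; word=0x0e
[5+:1] addr_hi=0 & 0x1 = 0x0; word=0x0e
[6+:1] bank=0 & 0x1 = 0x0; word=0x0e
[7+:1] err=1 & 0x1 = 0x1; word=0x8e
word = 0x8e → little-endian bytes:
  [0]=0x8e

8e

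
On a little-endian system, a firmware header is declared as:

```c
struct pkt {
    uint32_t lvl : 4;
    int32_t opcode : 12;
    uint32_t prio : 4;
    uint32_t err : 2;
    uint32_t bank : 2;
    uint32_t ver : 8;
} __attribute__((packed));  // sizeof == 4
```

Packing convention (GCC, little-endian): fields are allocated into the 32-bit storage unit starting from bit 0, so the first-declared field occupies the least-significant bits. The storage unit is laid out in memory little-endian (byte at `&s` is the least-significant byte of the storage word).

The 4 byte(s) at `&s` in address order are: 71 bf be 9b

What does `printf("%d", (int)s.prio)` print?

[0]=0x71 [1]=0xbf [2]=0xbe [3]=0x9b (little-endian) → word 0x9bbebf71
lvl [0+:4] = (word>>0) & 0xf = 1
opcode [4+:12] = (word>>4) & 0xfff = 3063
prio [16+:4] = (word>>16) & 0xf = 14  ←
err [20+:2] = (word>>20) & 0x3 = 3
bank [22+:2] = (word>>22) & 0x3 = 2
ver [24+:8] = (word>>24) & 0xff = 155

14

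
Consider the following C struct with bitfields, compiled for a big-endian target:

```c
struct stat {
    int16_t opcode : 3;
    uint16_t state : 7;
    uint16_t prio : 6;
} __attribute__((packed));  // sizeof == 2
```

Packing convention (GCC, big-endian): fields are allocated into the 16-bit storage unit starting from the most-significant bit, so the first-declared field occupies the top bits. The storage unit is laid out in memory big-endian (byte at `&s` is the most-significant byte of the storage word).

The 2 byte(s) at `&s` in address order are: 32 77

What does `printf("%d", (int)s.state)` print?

[0]=0x32 [1]=0x77 (big-endian) → word 0x3277
opcode [13+:3] = (word>>13) & 0x7 = 1
state [6+:7] = (word>>6) & 0x7f = 73  ←
prio [0+:6] = (word>>0) & 0x3f = 55

73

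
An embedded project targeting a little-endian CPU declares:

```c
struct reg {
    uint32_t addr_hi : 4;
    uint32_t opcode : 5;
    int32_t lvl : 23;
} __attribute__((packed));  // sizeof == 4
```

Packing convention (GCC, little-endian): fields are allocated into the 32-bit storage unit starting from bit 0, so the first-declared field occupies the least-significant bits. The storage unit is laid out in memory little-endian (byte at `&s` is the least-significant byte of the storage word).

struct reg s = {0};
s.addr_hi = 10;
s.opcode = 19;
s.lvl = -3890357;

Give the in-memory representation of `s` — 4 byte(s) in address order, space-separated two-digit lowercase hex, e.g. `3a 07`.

3a 97 46 89

addr_hi (4b) val=10 bits=0xa at bit 0: 0x0000000a
opcode (5b) val=19 bits=0x13 at bit 4: 0x0000013a
lvl (23b) val=-3890357 bits=0x44a34b at bit 9: 0x8946973a
word = 0x8946973a → little-endian bytes:
  [0]=0x3a  [1]=0x97  [2]=0x46  [3]=0x89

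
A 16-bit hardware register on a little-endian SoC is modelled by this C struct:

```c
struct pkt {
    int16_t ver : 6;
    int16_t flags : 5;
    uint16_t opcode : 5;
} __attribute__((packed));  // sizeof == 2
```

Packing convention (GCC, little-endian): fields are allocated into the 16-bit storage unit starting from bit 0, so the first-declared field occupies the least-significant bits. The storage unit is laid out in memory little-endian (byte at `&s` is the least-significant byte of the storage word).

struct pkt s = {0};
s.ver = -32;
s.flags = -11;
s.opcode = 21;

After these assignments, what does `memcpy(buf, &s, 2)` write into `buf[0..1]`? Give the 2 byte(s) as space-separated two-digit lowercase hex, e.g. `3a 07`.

60 ad

ver:6 = -32 → 0x20 << 0 → word 0x0020
flags:5 = -11 → 0x15 << 6 → word 0x0560
opcode:5 = 21 → 0x15 << 11 → word 0xad60
word = 0xad60 → little-endian bytes:
  [0]=0x60  [1]=0xad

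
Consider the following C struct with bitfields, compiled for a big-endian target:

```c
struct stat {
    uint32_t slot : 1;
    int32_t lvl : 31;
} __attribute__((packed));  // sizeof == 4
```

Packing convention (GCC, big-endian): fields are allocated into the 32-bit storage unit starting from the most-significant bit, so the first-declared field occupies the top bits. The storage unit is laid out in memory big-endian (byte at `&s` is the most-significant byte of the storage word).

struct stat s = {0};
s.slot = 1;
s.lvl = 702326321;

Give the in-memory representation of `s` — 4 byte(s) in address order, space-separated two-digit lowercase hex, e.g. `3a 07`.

slot (1b) val=1 bits=0x1 at bit 31: 0x80000000
lvl (31b) val=702326321 bits=0x29dca631 at bit 0: 0xa9dca631
word = 0xa9dca631 → big-endian bytes:
  [0]=0xa9  [1]=0xdc  [2]=0xa6  [3]=0x31

a9 dc a6 31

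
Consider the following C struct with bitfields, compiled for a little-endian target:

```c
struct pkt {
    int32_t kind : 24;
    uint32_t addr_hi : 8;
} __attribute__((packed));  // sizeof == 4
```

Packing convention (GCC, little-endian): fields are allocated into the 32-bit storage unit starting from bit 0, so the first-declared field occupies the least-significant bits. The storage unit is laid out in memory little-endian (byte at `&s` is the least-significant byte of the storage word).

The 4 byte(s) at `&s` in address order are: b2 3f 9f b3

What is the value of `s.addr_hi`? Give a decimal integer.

[0]=0xb2 [1]=0x3f [2]=0x9f [3]=0xb3 (little-endian) → word 0xb39f3fb2
kind:24 @ bit 0 → (0xb39f3fb2>>0)&0xffffff = 0x9f3fb2
addr_hi:8 @ bit 24 → (0xb39f3fb2>>24)&0xff = 0xb3  ←

179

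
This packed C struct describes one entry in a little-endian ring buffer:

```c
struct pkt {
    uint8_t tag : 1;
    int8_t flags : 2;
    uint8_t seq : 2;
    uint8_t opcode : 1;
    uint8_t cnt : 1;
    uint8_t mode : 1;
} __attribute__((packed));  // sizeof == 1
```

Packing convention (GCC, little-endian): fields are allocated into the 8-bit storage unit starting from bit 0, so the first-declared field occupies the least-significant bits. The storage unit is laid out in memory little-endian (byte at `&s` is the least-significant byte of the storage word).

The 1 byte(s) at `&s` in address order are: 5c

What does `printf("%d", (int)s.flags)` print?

-2

[0]=0x5c (little-endian) → word 0x5c
tag:1 @ bit 0 → (0x5c>>0)&0x1 = 0x0
flags:2 @ bit 1 → (0x5c>>1)&0x3 = 0x2  ←
seq:2 @ bit 3 → (0x5c>>3)&0x3 = 0x3
opcode:1 @ bit 5 → (0x5c>>5)&0x1 = 0x0
cnt:1 @ bit 6 → (0x5c>>6)&0x1 = 0x1
mode:1 @ bit 7 → (0x5c>>7)&0x1 = 0x0
flags signed 2b, MSB=1: 2 - 4 = -2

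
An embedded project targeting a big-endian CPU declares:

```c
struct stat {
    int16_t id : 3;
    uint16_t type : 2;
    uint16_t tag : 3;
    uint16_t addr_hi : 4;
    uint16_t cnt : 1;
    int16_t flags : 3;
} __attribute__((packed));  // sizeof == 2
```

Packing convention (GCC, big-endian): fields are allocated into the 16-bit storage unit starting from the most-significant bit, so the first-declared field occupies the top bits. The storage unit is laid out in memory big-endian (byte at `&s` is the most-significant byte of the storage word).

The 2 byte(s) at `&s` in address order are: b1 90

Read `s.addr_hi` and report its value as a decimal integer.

9

[0]=0xb1 [1]=0x90 (big-endian) → word 0xb190
id [13+:3] = (word>>13) & 0x7 = 5
type [11+:2] = (word>>11) & 0x3 = 2
tag [8+:3] = (word>>8) & 0x7 = 1
addr_hi [4+:4] = (word>>4) & 0xf = 9  ←
cnt [3+:1] = (word>>3) & 0x1 = 0
flags [0+:3] = (word>>0) & 0x7 = 0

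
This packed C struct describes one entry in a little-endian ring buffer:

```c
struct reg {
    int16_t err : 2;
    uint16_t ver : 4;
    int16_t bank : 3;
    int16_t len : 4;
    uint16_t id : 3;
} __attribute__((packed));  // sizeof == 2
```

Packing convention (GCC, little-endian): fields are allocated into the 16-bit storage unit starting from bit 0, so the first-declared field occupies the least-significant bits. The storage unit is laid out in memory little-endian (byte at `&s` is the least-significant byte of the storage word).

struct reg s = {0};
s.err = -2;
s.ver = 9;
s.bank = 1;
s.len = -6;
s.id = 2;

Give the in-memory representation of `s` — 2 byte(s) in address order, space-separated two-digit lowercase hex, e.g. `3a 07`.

err (2b) val=-2 bits=0x2 at bit 0: 0x0002
ver (4b) val=9 bits=0x9 at bit 2: 0x0026
bank (3b) val=1 bits=0x1 at bit 6: 0x0066
len (4b) val=-6 bits=0xa at bit 9: 0x1466
id (3b) val=2 bits=0x2 at bit 13: 0x5466
word = 0x5466 → little-endian bytes:
  [0]=0x66  [1]=0x54

66 54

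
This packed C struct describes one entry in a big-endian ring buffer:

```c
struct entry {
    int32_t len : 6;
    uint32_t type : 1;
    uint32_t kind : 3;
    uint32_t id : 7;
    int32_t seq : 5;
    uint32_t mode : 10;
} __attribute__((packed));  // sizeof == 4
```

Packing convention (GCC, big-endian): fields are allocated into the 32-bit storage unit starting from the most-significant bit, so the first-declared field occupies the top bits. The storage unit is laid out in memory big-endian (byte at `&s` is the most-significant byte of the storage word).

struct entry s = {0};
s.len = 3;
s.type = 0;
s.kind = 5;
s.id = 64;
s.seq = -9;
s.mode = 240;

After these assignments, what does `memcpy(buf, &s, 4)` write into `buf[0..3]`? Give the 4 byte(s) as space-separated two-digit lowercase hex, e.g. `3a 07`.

0d 60 5c f0

[26+:6] len=3 & 0x3f = 0x3; word=0x0c000000
[25+:1] type=0 & 0x1 = 0x0; word=0x0c000000
[22+:3] kind=5 & 0x7 = 0x5; word=0x0d400000
[15+:7] id=64 & 0x7f = 0x40; word=0x0d600000
[10+:5] seq=-9 & 0x1f = 0x17; word=0x0d605c00
[0+:10] mode=240 & 0x3ff = 0xf0; word=0x0d605cf0
word = 0x0d605cf0 → big-endian bytes:
  [0]=0x0d  [1]=0x60  [2]=0x5c  [3]=0xf0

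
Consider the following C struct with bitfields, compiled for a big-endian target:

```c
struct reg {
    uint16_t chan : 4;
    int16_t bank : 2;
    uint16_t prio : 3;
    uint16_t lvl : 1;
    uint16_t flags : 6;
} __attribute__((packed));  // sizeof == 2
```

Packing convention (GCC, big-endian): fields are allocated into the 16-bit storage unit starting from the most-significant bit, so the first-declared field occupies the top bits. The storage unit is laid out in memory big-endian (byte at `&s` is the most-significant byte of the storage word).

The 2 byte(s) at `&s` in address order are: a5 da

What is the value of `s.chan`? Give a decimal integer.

10

[0]=0xa5 [1]=0xda (big-endian) → word 0xa5da
chan:4 @ bit 12 → (0xa5da>>12)&0xf = 0xa  ←
bank:2 @ bit 10 → (0xa5da>>10)&0x3 = 0x1
prio:3 @ bit 7 → (0xa5da>>7)&0x7 = 0x3
lvl:1 @ bit 6 → (0xa5da>>6)&0x1 = 0x1
flags:6 @ bit 0 → (0xa5da>>0)&0x3f = 0x1a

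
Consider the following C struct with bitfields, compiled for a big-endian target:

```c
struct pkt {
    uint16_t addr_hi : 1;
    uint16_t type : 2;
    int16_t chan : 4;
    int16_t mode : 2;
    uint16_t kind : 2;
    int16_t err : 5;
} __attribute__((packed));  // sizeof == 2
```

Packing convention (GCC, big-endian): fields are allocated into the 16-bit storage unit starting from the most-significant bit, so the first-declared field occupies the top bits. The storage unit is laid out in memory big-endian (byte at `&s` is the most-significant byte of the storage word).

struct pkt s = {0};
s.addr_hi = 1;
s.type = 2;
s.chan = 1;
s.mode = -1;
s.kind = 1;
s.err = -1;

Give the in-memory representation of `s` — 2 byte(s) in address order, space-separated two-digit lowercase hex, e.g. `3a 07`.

addr_hi:1 = 1 → 0x1 << 15 → word 0x8000
type:2 = 2 → 0x2 << 13 → word 0xc000
chan:4 = 1 → 0x1 << 9 → word 0xc200
mode:2 = -1 → 0x3 << 7 → word 0xc380
kind:2 = 1 → 0x1 << 5 → word 0xc3a0
err:5 = -1 → 0x1f << 0 → word 0xc3bf
word = 0xc3bf → big-endian bytes:
  [0]=0xc3  [1]=0xbf

c3 bf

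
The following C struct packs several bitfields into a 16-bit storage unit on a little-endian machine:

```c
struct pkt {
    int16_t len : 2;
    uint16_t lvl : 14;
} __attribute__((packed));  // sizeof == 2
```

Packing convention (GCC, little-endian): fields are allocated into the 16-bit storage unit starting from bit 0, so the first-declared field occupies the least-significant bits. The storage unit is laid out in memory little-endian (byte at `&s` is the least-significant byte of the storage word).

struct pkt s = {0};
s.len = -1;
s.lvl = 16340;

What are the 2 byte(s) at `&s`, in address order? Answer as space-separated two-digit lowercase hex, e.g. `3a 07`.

53 ff

[0+:2] len=-1 & 0x3 = 0x3; word=0x0003
[2+:14] lvl=16340 & 0x3fff = 0x3fd4; word=0xff53
word = 0xff53 → little-endian bytes:
  [0]=0x53  [1]=0xff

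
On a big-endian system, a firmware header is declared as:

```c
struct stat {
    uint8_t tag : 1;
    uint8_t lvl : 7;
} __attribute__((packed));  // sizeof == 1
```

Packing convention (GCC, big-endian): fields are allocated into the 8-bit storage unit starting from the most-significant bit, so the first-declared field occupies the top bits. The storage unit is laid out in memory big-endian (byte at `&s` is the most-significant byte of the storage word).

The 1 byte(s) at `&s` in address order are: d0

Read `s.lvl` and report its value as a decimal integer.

[0]=0xd0 (big-endian) → word 0xd0
tag:1 @ bit 7 → (0xd0>>7)&0x1 = 0x1
lvl:7 @ bit 0 → (0xd0>>0)&0x7f = 0x50  ←

80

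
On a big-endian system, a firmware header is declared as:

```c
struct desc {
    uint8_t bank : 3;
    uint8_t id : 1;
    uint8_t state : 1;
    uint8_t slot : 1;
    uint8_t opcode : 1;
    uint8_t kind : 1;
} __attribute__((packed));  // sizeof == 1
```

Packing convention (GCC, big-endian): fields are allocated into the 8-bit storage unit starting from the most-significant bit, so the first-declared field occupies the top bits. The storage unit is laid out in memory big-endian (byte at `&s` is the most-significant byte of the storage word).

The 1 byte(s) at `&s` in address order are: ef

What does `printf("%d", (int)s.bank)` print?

7

[0]=0xef (big-endian) → word 0xef
bank:3 @ bit 5 → (0xef>>5)&0x7 = 0x7  ←
id:1 @ bit 4 → (0xef>>4)&0x1 = 0x0
state:1 @ bit 3 → (0xef>>3)&0x1 = 0x1
slot:1 @ bit 2 → (0xef>>2)&0x1 = 0x1
opcode:1 @ bit 1 → (0xef>>1)&0x1 = 0x1
kind:1 @ bit 0 → (0xef>>0)&0x1 = 0x1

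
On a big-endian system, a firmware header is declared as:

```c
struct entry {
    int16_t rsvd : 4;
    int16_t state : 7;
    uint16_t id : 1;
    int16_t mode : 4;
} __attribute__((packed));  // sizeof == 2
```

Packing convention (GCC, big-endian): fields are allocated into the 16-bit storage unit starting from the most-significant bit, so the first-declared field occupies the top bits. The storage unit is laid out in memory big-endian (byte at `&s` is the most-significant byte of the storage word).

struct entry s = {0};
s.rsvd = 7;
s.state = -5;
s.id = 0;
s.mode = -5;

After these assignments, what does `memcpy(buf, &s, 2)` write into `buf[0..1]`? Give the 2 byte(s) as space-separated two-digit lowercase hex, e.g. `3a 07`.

[12+:4] rsvd=7 & 0xf = 0x7; word=0x7000
[5+:7] state=-5 & 0x7f = 0x7b; word=0x7f60
[4+:1] id=0 & 0x1 = 0x0; word=0x7f60
[0+:4] mode=-5 & 0xf = 0xb; word=0x7f6b
word = 0x7f6b → big-endian bytes:
  [0]=0x7f  [1]=0x6b

7f 6b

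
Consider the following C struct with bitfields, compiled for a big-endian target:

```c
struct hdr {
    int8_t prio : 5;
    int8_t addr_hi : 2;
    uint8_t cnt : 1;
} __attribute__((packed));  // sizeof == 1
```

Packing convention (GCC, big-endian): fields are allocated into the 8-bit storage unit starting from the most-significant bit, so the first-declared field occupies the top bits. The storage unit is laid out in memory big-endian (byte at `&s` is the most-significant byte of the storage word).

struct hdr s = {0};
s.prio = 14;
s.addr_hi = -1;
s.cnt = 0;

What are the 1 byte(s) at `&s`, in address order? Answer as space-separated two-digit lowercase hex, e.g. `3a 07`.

[3+:5] prio=14 & 0x1f = 0xe; word=0x70
[1+:2] addr_hi=-1 & 0x3 = 0x3; word=0x76
[0+:1] cnt=0 & 0x1 = 0x0; word=0x76
word = 0x76 → big-endian bytes:
  [0]=0x76

76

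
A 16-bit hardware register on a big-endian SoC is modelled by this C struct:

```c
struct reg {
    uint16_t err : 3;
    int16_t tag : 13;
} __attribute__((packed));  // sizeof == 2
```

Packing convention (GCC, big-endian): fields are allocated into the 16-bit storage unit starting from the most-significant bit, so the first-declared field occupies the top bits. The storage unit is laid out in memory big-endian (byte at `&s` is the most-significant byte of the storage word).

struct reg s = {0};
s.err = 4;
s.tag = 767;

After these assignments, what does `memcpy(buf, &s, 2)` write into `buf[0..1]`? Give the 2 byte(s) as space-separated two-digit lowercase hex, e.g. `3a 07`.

err (3b) val=4 bits=0x4 at bit 13: 0x8000
tag (13b) val=767 bits=0x2ff at bit 0: 0x82ff
word = 0x82ff → big-endian bytes:
  [0]=0x82  [1]=0xff

82 ff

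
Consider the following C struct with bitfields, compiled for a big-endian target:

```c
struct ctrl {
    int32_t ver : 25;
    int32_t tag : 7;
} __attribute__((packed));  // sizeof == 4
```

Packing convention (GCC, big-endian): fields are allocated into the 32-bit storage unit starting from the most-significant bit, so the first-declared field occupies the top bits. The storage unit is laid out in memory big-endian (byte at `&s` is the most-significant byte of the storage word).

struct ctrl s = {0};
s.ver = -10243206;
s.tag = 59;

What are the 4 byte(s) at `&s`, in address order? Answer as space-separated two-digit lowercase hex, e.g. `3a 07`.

[7+:25] ver=-10243206 & 0x1ffffff = 0x163b37a; word=0xb1d9bd00
[0+:7] tag=59 & 0x7f = 0x3b; word=0xb1d9bd3b
word = 0xb1d9bd3b → big-endian bytes:
  [0]=0xb1  [1]=0xd9  [2]=0xbd  [3]=0x3b

b1 d9 bd 3b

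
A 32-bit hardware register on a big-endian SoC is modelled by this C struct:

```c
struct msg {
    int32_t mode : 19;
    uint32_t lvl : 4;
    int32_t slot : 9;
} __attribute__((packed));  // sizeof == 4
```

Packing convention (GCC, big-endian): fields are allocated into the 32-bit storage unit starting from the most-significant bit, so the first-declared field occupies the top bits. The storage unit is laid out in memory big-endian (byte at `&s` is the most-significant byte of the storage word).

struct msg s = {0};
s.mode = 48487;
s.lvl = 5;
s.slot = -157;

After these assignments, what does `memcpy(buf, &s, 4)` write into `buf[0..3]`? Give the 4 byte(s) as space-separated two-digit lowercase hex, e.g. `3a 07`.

[13+:19] mode=48487 & 0x7ffff = 0xbd67; word=0x17ace000
[9+:4] lvl=5 & 0xf = 0x5; word=0x17acea00
[0+:9] slot=-157 & 0x1ff = 0x163; word=0x17aceb63
word = 0x17aceb63 → big-endian bytes:
  [0]=0x17  [1]=0xac  [2]=0xeb  [3]=0x63

17 ac eb 63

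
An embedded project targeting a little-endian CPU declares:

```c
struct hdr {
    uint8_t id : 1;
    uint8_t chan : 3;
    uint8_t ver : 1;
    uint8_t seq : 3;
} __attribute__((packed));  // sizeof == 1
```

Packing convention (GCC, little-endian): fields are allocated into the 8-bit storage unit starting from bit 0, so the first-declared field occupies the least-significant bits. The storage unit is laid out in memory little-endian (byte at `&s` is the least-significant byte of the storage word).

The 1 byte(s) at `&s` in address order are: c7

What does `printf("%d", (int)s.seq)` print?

6

[0]=0xc7 (little-endian) → word 0xc7
id [0+:1] = (word>>0) & 0x1 = 1
chan [1+:3] = (word>>1) & 0x7 = 3
ver [4+:1] = (word>>4) & 0x1 = 0
seq [5+:3] = (word>>5) & 0x7 = 6  ←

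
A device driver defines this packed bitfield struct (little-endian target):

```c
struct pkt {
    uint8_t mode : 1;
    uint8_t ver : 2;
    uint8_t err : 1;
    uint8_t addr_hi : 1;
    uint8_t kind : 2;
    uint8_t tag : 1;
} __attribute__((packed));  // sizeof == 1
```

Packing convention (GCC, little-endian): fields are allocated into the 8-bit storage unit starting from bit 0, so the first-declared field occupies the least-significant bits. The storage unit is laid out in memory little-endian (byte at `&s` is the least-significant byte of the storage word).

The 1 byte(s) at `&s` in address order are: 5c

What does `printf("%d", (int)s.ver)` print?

[0]=0x5c (little-endian) → word 0x5c
mode [0+:1] = (word>>0) & 0x1 = 0
ver [1+:2] = (word>>1) & 0x3 = 2  ←
err [3+:1] = (word>>3) & 0x1 = 1
addr_hi [4+:1] = (word>>4) & 0x1 = 1
kind [5+:2] = (word>>5) & 0x3 = 2
tag [7+:1] = (word>>7) & 0x1 = 0

2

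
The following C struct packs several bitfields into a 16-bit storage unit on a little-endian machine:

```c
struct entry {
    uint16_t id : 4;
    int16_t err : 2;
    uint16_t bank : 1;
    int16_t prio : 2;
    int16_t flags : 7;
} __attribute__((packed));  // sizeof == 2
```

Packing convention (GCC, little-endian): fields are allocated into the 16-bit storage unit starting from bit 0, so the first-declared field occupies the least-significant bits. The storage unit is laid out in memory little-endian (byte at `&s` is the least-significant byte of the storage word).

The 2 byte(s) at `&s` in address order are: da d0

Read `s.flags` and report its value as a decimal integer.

[0]=0xda [1]=0xd0 (little-endian) → word 0xd0da
id:4 @ bit 0 → (0xd0da>>0)&0xf = 0xa
err:2 @ bit 4 → (0xd0da>>4)&0x3 = 0x1
bank:1 @ bit 6 → (0xd0da>>6)&0x1 = 0x1
prio:2 @ bit 7 → (0xd0da>>7)&0x3 = 0x1
flags:7 @ bit 9 → (0xd0da>>9)&0x7f = 0x68  ←
flags signed 7b, MSB=1: 104 - 128 = -24

-24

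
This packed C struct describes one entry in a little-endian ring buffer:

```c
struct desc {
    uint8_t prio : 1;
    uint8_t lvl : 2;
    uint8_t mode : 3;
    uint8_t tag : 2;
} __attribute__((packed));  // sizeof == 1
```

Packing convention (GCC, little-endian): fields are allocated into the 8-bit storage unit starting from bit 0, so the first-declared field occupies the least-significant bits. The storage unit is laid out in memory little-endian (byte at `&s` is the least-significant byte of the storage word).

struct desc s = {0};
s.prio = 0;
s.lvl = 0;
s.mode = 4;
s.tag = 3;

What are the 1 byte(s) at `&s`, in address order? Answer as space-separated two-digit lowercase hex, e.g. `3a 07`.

prio:1 = 0 → 0x0 << 0 → word 0x00
lvl:2 = 0 → 0x0 << 1 → word 0x00
mode:3 = 4 → 0x4 << 3 → word 0x20
tag:2 = 3 → 0x3 << 6 → word 0xe0
word = 0xe0 → little-endian bytes:
  [0]=0xe0

e0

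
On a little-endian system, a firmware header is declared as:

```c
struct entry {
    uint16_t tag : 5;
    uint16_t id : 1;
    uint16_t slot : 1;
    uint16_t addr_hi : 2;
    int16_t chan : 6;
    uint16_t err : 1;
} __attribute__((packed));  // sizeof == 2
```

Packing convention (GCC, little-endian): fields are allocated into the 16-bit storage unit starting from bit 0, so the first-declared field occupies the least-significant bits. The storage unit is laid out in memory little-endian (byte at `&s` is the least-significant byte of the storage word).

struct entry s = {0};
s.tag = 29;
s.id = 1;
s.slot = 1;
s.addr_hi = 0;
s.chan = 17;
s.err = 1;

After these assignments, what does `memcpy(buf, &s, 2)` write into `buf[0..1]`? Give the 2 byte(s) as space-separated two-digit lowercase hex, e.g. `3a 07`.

7d a2

[0+:5] tag=29 & 0x1f = 0x1d; word=0x001d
[5+:1] id=1 & 0x1 = 0x1; word=0x003d
[6+:1] slot=1 & 0x1 = 0x1; word=0x007d
[7+:2] addr_hi=0 & 0x3 = 0x0; word=0x007d
[9+:6] chan=17 & 0x3f = 0x11; word=0x227d
[15+:1] err=1 & 0x1 = 0x1; word=0xa27d
word = 0xa27d → little-endian bytes:
  [0]=0x7d  [1]=0xa2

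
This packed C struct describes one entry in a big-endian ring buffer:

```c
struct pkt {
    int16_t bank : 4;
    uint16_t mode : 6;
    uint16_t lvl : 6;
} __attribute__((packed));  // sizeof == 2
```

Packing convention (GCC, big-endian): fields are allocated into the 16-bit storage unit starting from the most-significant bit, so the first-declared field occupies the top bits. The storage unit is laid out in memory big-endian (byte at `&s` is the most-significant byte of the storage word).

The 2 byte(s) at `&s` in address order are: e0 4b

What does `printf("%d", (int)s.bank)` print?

[0]=0xe0 [1]=0x4b (big-endian) → word 0xe04b
bank:4 @ bit 12 → (0xe04b>>12)&0xf = 0xe  ←
mode:6 @ bit 6 → (0xe04b>>6)&0x3f = 0x1
lvl:6 @ bit 0 → (0xe04b>>0)&0x3f = 0xb
bank signed 4b, MSB=1: 14 - 16 = -2

-2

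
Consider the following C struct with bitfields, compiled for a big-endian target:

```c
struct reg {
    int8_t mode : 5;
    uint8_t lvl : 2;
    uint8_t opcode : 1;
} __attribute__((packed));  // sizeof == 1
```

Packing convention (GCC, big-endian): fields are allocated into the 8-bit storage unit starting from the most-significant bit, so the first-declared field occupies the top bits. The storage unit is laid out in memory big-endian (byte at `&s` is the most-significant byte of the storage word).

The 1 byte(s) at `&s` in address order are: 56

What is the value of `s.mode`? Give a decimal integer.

10

[0]=0x56 (big-endian) → word 0x56
mode [3+:5] = (word>>3) & 0x1f = 10  ←
lvl [1+:2] = (word>>1) & 0x3 = 3
opcode [0+:1] = (word>>0) & 0x1 = 0
mode signed 5b, MSB=0: value = 10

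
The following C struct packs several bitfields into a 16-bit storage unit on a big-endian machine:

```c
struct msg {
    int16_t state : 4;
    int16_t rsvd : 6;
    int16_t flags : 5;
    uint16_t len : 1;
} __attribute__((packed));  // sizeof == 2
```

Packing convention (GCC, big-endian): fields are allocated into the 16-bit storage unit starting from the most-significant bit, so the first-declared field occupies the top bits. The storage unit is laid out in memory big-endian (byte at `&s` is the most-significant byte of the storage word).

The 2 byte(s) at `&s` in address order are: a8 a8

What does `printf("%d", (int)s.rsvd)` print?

[0]=0xa8 [1]=0xa8 (big-endian) → word 0xa8a8
state:4 @ bit 12 → (0xa8a8>>12)&0xf = 0xa
rsvd:6 @ bit 6 → (0xa8a8>>6)&0x3f = 0x22  ←
flags:5 @ bit 1 → (0xa8a8>>1)&0x1f = 0x14
len:1 @ bit 0 → (0xa8a8>>0)&0x1 = 0x0
rsvd signed 6b, MSB=1: 34 - 64 = -30

-30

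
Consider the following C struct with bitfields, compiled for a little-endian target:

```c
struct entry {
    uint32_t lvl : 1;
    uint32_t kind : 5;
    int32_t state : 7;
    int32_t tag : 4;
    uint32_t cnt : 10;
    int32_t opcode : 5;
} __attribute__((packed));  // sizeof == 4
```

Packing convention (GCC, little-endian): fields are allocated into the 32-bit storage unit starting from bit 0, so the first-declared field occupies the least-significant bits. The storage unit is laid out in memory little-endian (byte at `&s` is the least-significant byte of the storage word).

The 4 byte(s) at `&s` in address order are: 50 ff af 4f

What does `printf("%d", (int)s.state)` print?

-3

[0]=0x50 [1]=0xff [2]=0xaf [3]=0x4f (little-endian) → word 0x4fafff50
lvl [0+:1] = (word>>0) & 0x1 = 0
kind [1+:5] = (word>>1) & 0x1f = 8
state [6+:7] = (word>>6) & 0x7f = 125  ←
tag [13+:4] = (word>>13) & 0xf = 15
cnt [17+:10] = (word>>17) & 0x3ff = 983
opcode [27+:5] = (word>>27) & 0x1f = 9
state signed 7b, MSB=1: 125 - 128 = -3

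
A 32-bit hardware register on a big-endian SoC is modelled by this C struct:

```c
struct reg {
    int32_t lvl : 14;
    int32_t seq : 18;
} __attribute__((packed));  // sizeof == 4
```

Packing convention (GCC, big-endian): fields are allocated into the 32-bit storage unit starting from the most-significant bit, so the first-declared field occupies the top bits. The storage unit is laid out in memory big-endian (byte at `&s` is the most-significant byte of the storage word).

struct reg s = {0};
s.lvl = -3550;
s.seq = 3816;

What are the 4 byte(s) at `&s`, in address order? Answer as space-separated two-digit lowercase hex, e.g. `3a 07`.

c8 88 0e e8

lvl:14 = -3550 → 0x3222 << 18 → word 0xc8880000
seq:18 = 3816 → 0xee8 << 0 → word 0xc8880ee8
word = 0xc8880ee8 → big-endian bytes:
  [0]=0xc8  [1]=0x88  [2]=0x0e  [3]=0xe8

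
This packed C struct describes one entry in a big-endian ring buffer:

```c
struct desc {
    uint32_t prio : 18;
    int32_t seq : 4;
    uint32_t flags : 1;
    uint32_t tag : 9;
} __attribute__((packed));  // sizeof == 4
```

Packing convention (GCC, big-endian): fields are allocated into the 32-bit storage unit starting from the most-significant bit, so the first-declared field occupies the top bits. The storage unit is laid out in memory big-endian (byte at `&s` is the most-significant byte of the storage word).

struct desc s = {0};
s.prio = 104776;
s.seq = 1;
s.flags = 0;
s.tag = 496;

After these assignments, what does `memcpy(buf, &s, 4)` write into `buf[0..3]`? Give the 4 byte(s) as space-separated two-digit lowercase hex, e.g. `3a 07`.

prio (18b) val=104776 bits=0x19948 at bit 14: 0x66520000
seq (4b) val=1 bits=0x1 at bit 10: 0x66520400
flags (1b) val=0 bits=0x0 at bit 9: 0x66520400
tag (9b) val=496 bits=0x1f0 at bit 0: 0x665205f0
word = 0x665205f0 → big-endian bytes:
  [0]=0x66  [1]=0x52  [2]=0x05  [3]=0xf0

66 52 05 f0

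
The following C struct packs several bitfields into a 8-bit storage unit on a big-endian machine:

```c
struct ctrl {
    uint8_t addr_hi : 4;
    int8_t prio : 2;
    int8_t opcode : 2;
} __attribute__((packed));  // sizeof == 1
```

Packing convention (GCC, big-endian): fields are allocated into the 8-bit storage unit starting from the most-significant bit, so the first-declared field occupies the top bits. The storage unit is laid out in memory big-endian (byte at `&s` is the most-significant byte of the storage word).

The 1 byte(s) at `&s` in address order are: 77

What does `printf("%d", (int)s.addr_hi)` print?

7

[0]=0x77 (big-endian) → word 0x77
addr_hi [4+:4] = (word>>4) & 0xf = 7  ←
prio [2+:2] = (word>>2) & 0x3 = 1
opcode [0+:2] = (word>>0) & 0x3 = 3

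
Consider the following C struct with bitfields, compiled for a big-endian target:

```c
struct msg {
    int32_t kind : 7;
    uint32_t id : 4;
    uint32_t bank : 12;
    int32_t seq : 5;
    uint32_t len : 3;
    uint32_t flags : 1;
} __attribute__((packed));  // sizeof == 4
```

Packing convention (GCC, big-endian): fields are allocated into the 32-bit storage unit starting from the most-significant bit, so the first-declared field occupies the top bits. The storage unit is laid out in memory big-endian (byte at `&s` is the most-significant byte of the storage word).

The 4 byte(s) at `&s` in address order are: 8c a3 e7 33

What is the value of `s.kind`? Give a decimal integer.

-58

[0]=0x8c [1]=0xa3 [2]=0xe7 [3]=0x33 (big-endian) → word 0x8ca3e733
kind:7 @ bit 25 → (0x8ca3e733>>25)&0x7f = 0x46  ←
id:4 @ bit 21 → (0x8ca3e733>>21)&0xf = 0x5
bank:12 @ bit 9 → (0x8ca3e733>>9)&0xfff = 0x1f3
seq:5 @ bit 4 → (0x8ca3e733>>4)&0x1f = 0x13
len:3 @ bit 1 → (0x8ca3e733>>1)&0x7 = 0x1
flags:1 @ bit 0 → (0x8ca3e733>>0)&0x1 = 0x1
kind signed 7b, MSB=1: 70 - 128 = -58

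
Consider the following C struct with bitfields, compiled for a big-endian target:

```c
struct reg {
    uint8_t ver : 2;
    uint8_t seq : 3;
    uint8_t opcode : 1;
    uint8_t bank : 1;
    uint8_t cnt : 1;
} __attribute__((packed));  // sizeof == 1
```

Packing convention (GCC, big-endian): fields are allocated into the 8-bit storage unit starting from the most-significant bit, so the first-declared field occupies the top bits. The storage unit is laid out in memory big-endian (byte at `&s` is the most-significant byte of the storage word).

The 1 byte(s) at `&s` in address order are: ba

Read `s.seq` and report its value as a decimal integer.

[0]=0xba (big-endian) → word 0xba
ver [6+:2] = (word>>6) & 0x3 = 2
seq [3+:3] = (word>>3) & 0x7 = 7  ←
opcode [2+:1] = (word>>2) & 0x1 = 0
bank [1+:1] = (word>>1) & 0x1 = 1
cnt [0+:1] = (word>>0) & 0x1 = 0

7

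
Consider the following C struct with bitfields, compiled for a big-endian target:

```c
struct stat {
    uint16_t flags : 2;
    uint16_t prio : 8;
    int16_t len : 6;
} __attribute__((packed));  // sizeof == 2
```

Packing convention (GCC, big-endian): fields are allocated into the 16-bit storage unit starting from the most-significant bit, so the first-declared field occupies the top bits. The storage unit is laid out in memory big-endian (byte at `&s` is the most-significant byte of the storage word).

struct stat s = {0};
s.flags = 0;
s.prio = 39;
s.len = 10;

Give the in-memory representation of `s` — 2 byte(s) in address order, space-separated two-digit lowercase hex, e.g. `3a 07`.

flags:2 = 0 → 0x0 << 14 → word 0x0000
prio:8 = 39 → 0x27 << 6 → word 0x09c0
len:6 = 10 → 0xa << 0 → word 0x09ca
word = 0x09ca → big-endian bytes:
  [0]=0x09  [1]=0xca

09 ca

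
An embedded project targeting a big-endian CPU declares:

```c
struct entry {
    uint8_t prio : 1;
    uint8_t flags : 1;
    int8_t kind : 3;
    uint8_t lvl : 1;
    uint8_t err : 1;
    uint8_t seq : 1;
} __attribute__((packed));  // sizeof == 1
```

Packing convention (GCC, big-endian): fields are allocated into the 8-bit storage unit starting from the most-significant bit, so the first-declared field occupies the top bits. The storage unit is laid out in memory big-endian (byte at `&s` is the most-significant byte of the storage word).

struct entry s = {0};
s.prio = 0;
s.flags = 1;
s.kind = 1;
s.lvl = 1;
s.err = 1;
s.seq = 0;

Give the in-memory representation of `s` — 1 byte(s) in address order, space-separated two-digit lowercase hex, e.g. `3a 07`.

4e

[7+:1] prio=0 & 0x1 = 0x0; word=0x00
[6+:1] flags=1 & 0x1 = 0x1; word=0x40
[3+:3] kind=1 & 0x7 = 0x1; word=0x48
[2+:1] lvl=1 & 0x1 = 0x1; word=0x4c
[1+:1] err=1 & 0x1 = 0x1; word=0x4e
[0+:1] seq=0 & 0x1 = 0x0; word=0x4e
word = 0x4e → big-endian bytes:
  [0]=0x4e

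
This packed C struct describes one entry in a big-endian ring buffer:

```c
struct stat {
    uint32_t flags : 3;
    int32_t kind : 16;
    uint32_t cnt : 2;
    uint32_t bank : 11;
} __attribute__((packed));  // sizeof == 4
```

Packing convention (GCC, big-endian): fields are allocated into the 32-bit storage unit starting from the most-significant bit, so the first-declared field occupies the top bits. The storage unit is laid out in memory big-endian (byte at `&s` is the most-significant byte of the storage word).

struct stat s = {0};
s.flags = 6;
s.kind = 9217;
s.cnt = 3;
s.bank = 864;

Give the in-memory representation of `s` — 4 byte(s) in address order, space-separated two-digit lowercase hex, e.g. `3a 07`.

c4 80 3b 60

flags:3 = 6 → 0x6 << 29 → word 0xc0000000
kind:16 = 9217 → 0x2401 << 13 → word 0xc4802000
cnt:2 = 3 → 0x3 << 11 → word 0xc4803800
bank:11 = 864 → 0x360 << 0 → word 0xc4803b60
word = 0xc4803b60 → big-endian bytes:
  [0]=0xc4  [1]=0x80  [2]=0x3b  [3]=0x60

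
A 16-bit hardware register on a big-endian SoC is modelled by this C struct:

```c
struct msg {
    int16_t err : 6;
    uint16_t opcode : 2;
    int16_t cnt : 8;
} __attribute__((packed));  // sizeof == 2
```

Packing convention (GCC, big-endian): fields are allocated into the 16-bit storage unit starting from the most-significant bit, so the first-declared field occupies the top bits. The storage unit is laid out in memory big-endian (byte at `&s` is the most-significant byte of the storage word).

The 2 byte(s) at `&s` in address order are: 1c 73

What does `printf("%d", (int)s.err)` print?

7

[0]=0x1c [1]=0x73 (big-endian) → word 0x1c73
err [10+:6] = (word>>10) & 0x3f = 7  ←
opcode [8+:2] = (word>>8) & 0x3 = 0
cnt [0+:8] = (word>>0) & 0xff = 115
err signed 6b, MSB=0: value = 7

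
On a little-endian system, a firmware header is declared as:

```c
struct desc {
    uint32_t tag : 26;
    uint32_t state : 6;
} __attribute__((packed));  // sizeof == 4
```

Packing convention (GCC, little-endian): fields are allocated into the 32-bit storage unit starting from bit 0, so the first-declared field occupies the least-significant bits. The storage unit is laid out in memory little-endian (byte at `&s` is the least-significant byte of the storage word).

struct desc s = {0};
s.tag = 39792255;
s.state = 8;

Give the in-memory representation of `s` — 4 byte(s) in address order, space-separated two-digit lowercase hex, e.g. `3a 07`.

[0+:26] tag=39792255 & 0x3ffffff = 0x25f2e7f; word=0x025f2e7f
[26+:6] state=8 & 0x3f = 0x8; word=0x225f2e7f
word = 0x225f2e7f → little-endian bytes:
  [0]=0x7f  [1]=0x2e  [2]=0x5f  [3]=0x22

7f 2e 5f 22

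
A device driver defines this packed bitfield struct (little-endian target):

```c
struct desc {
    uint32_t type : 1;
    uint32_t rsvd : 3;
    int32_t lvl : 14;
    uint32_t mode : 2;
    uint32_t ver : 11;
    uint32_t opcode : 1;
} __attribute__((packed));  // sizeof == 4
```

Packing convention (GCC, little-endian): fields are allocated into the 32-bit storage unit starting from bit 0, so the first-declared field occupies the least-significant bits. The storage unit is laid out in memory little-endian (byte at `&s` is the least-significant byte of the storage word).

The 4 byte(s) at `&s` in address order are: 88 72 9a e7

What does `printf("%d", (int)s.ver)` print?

1657

[0]=0x88 [1]=0x72 [2]=0x9a [3]=0xe7 (little-endian) → word 0xe79a7288
type [0+:1] = (word>>0) & 0x1 = 0
rsvd [1+:3] = (word>>1) & 0x7 = 4
lvl [4+:14] = (word>>4) & 0x3fff = 10024
mode [18+:2] = (word>>18) & 0x3 = 2
ver [20+:11] = (word>>20) & 0x7ff = 1657  ←
opcode [31+:1] = (word>>31) & 0x1 = 1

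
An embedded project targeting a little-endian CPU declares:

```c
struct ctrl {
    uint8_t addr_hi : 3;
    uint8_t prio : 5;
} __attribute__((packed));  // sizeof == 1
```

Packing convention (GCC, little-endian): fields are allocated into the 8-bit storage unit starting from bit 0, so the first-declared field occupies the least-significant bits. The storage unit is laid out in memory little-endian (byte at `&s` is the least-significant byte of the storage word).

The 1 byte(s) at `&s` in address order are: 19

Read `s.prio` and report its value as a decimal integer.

3

[0]=0x19 (little-endian) → word 0x19
addr_hi:3 @ bit 0 → (0x19>>0)&0x7 = 0x1
prio:5 @ bit 3 → (0x19>>3)&0x1f = 0x3  ←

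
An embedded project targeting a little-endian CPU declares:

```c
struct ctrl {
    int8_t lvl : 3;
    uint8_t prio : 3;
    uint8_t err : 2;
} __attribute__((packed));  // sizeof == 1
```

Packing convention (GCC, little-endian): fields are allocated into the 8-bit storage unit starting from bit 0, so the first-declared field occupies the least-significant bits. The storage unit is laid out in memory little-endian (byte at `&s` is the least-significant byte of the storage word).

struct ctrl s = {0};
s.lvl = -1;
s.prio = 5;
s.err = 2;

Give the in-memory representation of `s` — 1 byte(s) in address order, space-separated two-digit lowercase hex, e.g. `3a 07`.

[0+:3] lvl=-1 & 0x7 = 0x7; word=0x07
[3+:3] prio=5 & 0x7 = 0x5; word=0x2f
[6+:2] err=2 & 0x3 = 0x2; word=0xaf
word = 0xaf → little-endian bytes:
  [0]=0xaf

af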